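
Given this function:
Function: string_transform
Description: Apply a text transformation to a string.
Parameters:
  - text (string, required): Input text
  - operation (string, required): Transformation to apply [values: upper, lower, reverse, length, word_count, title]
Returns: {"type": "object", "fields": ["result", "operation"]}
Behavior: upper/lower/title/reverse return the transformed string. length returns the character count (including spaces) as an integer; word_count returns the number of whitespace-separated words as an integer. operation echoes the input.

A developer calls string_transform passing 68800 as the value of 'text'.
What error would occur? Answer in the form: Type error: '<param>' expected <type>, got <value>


Spec: 'text' is declared as string; 68800 is an integer.
Type error: 'text' expected string, got 68800


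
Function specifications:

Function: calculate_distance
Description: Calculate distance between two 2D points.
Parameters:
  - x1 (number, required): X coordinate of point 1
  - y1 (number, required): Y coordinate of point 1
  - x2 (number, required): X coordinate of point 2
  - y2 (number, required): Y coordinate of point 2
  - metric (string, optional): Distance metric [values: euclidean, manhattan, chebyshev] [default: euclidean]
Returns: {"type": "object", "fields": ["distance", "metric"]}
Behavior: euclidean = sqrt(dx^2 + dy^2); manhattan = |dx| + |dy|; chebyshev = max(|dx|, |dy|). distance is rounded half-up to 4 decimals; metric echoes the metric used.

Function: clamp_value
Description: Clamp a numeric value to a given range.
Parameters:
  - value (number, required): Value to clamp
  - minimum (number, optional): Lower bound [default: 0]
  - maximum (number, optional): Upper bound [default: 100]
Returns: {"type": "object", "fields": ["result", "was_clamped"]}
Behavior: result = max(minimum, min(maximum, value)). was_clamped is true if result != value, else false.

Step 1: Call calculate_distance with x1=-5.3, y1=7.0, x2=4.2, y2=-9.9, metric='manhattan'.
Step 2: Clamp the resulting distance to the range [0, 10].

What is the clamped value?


Step 1: calculate_distance (manhattan)
  |dx| = |4.2 - -5.3| = 9.5; |dy| = |-9.9 - 7| = 16.9
  manhattan: 9.5 + 16.9 = 26.4
  Round to 4 decimals: 26.4
  -> distance = 26.4
Step 2: clamp_value(value=26.4, minimum=0, maximum=10)
  result = max(0, min(10, 26.4)) = max(0, 10) = 10
  was_clamped = (10 != 26.4) = true
  -> result = 10
10


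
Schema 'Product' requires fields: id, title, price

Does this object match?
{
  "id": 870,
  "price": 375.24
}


Checking required fields...
Missing: title
Invalid - missing required field 'title'


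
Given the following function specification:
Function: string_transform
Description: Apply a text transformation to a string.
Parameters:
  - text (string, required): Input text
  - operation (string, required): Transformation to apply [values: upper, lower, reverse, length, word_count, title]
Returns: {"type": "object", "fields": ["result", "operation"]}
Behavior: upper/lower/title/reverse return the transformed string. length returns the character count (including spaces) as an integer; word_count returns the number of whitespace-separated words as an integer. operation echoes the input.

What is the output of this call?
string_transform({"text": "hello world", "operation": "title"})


title('hello world') = 'Hello World'
Output:
{"result": "Hello World", "operation": "title"}


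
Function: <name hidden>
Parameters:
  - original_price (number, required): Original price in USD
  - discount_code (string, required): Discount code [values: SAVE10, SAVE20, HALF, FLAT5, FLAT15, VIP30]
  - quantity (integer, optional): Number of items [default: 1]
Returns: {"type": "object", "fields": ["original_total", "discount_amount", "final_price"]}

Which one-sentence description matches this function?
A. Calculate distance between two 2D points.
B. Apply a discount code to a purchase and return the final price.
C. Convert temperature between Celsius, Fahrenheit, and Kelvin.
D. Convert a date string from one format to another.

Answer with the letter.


Parameters original_price, discount_code, quantity and return ["original_total", "discount_amount", "final_price"] fit: Apply a discount code to a purchase and return the final price.
B


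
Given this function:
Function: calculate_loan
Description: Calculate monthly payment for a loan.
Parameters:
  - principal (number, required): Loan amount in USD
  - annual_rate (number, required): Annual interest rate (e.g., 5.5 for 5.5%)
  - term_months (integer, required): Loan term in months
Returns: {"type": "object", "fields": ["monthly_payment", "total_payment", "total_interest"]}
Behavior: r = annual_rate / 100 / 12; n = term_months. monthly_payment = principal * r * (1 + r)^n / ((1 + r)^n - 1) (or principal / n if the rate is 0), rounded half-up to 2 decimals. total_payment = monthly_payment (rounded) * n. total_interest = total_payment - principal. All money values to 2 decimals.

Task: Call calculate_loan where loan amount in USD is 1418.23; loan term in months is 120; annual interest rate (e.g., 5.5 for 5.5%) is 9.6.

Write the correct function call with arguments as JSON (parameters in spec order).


Mapping each described value to its parameter name:
  'Loan amount in USD' -> principal = 1418.23
  'Loan term in months' -> term_months = 120
  'Annual interest rate (e.g., 5.5 for 5.5%)' -> annual_rate = 9.6
calculate_loan({"principal": 1418.23, "annual_rate": 9.6, "term_months": 120})


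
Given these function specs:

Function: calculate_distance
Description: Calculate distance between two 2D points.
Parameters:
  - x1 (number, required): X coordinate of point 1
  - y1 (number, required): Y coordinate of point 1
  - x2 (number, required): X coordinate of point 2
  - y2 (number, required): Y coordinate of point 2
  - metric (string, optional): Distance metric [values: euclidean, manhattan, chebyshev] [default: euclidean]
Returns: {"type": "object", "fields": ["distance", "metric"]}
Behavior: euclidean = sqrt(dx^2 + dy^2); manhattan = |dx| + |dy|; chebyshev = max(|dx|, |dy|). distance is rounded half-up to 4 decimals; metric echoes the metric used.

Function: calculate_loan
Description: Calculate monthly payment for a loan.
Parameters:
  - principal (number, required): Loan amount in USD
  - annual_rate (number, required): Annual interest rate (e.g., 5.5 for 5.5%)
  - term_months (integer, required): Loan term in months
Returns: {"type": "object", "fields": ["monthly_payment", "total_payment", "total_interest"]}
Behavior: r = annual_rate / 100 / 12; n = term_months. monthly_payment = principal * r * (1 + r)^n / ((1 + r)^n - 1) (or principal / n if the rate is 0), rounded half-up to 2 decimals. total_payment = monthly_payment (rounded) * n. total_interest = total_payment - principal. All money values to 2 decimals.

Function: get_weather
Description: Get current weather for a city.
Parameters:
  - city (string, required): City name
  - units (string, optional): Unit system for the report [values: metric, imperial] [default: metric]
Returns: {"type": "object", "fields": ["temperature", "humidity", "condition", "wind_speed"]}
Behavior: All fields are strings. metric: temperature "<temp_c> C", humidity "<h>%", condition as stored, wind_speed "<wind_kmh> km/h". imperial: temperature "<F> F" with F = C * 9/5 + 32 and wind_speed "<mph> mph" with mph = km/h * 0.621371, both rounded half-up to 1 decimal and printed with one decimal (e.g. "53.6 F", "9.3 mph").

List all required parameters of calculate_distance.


Parameters of calculate_distance and their required/optional flag:
  x1: required
  y1: required
  x2: required
  y2: required
  metric: optional
x1, x2, y1, y2


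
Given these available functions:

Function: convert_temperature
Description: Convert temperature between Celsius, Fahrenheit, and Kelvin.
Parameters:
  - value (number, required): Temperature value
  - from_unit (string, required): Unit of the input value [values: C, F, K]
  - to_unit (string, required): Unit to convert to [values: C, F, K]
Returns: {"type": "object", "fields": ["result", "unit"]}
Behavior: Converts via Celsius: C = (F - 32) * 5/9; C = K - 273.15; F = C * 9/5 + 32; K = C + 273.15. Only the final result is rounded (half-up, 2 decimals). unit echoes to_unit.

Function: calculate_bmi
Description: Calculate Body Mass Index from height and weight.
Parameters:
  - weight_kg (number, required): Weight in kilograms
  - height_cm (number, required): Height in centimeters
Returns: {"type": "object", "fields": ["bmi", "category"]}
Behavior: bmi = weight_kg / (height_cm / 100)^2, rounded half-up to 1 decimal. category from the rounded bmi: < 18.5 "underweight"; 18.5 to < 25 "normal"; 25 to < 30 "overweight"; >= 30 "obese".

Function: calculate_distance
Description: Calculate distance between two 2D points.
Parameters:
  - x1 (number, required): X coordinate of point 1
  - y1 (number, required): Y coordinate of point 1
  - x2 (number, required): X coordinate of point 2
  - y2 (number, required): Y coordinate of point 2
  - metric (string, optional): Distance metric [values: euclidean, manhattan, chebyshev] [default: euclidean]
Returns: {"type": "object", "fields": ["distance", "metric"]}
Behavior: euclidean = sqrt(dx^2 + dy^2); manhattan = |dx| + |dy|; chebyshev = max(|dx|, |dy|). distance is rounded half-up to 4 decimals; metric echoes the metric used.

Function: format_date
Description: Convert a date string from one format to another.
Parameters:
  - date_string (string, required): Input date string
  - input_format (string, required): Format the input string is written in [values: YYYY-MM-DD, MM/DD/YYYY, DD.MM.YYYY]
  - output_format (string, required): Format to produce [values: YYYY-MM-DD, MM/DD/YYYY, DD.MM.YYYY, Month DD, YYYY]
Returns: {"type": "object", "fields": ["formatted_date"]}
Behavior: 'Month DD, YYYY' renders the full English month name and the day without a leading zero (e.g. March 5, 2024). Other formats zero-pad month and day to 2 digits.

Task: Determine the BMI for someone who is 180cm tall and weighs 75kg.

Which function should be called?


The task needs a function whose description is: Calculate Body Mass Index from height and weight.
calculate_bmi


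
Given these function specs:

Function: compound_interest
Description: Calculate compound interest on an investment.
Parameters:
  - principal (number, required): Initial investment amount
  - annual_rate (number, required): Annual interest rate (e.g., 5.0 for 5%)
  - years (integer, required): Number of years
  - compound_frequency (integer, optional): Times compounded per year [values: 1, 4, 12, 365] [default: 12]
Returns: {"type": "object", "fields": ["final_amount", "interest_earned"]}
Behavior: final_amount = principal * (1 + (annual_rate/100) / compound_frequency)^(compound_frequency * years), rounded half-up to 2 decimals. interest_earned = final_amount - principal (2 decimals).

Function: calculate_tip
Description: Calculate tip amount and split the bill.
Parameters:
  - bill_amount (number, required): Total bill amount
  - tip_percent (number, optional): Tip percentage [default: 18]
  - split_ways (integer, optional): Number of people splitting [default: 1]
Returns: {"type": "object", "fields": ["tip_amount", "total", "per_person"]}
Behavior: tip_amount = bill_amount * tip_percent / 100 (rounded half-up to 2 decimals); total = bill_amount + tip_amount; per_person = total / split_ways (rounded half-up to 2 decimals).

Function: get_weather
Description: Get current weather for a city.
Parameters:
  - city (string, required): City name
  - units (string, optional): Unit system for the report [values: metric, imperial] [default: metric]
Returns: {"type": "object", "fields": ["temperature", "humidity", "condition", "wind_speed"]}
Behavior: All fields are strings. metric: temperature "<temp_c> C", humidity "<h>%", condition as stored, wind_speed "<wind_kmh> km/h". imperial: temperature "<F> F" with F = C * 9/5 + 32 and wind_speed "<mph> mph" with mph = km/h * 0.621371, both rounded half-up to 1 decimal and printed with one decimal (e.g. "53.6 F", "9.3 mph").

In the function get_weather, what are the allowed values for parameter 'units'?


The get_weather spec declares:
  - units (string, optional): Unit system for the report [values: metric, imperial] [default: metric]
Allowed values:
metric, imperial


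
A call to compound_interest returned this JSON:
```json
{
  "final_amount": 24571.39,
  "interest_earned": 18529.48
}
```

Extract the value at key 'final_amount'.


24571.39


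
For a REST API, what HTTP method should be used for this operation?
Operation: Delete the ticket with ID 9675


GET = read, POST = create, PUT = update/replace, DELETE = remove
This operation is a removal.
DELETE


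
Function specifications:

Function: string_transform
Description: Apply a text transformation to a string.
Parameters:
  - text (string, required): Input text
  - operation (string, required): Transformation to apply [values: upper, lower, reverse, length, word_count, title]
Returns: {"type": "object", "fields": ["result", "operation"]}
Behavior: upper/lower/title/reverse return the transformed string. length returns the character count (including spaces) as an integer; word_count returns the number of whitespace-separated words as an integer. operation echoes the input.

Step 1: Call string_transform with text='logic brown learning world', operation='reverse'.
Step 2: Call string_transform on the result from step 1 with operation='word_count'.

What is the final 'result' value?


Step 1: string_transform(text='logic brown learning world', operation='reverse')
  -> result = 'dlrow gninrael nworb cigol'
Step 2: string_transform(text='dlrow gninrael nworb cigol', operation='word_count')
  words: dlrow, gninrael, nworb, cigol -> 4
  -> result = 4
4


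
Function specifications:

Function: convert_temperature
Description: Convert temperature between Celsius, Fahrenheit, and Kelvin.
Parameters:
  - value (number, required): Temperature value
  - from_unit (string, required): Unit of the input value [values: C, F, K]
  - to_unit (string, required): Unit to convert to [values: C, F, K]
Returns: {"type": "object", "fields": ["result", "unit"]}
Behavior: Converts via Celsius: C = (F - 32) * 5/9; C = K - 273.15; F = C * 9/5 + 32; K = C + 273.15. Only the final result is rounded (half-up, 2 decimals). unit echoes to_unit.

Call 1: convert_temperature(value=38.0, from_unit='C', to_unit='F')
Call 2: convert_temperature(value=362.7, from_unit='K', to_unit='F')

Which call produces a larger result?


Call 1:
  Input already in C: 38
  To F: 38 * 9/5 + 32 = 100.4
  Round to 2 decimals: 100.4
  -> 100.4 F
Call 2:
  To C: 362.7 - 273.15 = 89.55
  To F: 89.55 * 9/5 + 32 = 193.19
  Round to 2 decimals: 193.19
  -> 193.19 F
Call 2 (193.19 F)


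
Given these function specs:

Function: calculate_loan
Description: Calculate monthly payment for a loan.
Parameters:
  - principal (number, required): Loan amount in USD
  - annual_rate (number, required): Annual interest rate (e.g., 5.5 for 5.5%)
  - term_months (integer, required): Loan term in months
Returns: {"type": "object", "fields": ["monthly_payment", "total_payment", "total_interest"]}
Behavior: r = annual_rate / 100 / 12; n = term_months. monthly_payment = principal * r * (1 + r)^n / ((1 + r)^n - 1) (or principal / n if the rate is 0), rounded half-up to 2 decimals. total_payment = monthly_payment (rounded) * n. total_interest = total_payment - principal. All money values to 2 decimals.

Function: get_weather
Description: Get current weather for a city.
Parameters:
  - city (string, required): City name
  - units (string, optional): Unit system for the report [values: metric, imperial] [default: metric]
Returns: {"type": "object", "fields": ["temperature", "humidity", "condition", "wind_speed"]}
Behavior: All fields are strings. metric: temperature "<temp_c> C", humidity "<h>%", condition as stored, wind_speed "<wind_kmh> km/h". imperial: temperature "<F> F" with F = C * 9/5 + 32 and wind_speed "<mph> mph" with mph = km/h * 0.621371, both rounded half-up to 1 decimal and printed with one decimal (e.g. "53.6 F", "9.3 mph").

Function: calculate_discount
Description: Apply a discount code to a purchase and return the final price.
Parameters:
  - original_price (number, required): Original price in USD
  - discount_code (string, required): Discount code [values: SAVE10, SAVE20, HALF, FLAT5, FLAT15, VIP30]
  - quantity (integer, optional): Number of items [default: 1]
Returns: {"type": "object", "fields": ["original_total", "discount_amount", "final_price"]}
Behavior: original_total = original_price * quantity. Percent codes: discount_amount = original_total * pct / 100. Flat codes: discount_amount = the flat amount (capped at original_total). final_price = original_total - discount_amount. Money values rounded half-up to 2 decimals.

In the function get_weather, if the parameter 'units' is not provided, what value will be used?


The get_weather spec declares:
  - units (string, optional): Unit system for the report [values: metric, imperial] [default: metric]
Default:
metric


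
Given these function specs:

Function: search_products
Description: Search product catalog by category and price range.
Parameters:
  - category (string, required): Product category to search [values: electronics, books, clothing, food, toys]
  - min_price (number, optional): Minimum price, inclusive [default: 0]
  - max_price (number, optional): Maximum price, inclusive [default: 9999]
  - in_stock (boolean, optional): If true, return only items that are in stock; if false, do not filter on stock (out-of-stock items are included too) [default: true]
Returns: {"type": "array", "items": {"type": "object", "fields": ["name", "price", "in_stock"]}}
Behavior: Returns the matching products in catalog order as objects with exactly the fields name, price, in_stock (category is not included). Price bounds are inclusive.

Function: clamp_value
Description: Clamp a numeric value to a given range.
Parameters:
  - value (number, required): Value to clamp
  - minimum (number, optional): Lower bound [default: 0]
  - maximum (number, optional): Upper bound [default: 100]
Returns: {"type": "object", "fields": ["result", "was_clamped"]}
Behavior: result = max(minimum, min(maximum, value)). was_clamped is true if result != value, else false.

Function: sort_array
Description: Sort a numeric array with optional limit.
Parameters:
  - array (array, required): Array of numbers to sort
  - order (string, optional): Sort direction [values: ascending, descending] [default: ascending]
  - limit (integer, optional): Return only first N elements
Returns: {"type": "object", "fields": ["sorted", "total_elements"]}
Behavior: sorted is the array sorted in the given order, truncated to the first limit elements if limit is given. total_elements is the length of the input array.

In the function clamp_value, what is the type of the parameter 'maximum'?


The clamp_value spec declares:
  - maximum (number, optional): Upper bound [default: 100]
Type:
number


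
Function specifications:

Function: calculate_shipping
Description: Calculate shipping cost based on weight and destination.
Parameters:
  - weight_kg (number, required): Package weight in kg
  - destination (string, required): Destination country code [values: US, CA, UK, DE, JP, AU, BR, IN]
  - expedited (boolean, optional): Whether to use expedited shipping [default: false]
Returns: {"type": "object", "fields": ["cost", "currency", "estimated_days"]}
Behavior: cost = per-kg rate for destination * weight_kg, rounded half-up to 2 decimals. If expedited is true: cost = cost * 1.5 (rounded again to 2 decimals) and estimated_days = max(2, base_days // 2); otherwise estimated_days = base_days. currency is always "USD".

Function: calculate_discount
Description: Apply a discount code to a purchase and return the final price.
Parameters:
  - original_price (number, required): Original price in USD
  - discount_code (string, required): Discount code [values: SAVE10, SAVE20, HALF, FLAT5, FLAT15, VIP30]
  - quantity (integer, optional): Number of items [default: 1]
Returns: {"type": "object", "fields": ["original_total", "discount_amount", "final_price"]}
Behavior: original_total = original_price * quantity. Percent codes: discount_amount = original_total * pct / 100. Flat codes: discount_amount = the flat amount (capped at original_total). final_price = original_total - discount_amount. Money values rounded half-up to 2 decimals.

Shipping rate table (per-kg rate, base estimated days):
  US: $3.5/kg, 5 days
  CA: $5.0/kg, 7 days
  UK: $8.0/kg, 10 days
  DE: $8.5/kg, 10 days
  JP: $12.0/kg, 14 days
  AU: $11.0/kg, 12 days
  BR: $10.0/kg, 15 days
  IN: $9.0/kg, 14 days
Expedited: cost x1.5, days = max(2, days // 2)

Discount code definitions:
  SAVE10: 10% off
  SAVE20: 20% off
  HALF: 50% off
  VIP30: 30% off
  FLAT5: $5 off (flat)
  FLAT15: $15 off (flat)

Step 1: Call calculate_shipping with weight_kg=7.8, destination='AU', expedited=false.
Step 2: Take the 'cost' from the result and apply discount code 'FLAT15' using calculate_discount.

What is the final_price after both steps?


Step 1: calculate_shipping(weight_kg=7.8, destination=AU, expedited=false)
  Rate for AU: $11.0/kg, base 12 days
  cost = 11.0 * 7.8 = 85.8 -> 85.80
  expedited not set/false: estimated_days = 12
  -> cost = 85.80 USD
Step 2: calculate_discount(original_price=85.8, discount_code=FLAT15, quantity=1)
  original_total = 85.8 * 1 = 85.80
  FLAT15 = $15 flat: discount_amount = min(15.00, 85.80) = 15.00
  final_price = 85.80 - 15.00 = 70.80
  -> final_price = 70.80
$70.80


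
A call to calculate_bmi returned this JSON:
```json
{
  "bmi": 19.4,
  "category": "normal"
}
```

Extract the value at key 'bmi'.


19.4


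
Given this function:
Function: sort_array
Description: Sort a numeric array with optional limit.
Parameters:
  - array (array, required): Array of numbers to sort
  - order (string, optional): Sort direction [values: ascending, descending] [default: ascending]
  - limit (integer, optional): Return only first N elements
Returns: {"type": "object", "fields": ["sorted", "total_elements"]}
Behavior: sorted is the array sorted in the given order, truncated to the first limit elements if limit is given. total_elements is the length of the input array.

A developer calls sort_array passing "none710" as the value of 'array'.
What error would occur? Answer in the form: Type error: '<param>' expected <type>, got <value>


Spec: 'array' is declared as array; "none710" is a string.
Type error: 'array' expected array, got "none710"


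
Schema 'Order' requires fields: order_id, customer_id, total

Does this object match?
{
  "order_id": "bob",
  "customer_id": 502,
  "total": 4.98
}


Checking required fields... All present.
Valid - all required fields present


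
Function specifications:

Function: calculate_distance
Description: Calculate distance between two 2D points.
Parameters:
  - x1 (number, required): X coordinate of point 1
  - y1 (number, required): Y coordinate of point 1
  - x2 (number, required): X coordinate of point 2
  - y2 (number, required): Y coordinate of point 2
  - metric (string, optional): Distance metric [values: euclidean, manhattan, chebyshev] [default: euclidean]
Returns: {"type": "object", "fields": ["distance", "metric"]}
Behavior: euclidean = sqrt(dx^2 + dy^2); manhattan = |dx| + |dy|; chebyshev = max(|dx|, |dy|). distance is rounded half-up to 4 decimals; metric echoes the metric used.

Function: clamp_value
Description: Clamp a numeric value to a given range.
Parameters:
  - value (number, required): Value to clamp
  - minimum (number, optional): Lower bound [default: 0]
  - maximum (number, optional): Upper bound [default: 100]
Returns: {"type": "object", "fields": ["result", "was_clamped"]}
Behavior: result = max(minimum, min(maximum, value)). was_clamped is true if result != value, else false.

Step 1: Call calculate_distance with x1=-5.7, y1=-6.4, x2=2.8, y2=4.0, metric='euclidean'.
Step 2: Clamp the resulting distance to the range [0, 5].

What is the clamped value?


Step 1: calculate_distance (euclidean)
  |dx| = |2.8 - -5.7| = 8.5; |dy| = |4 - -6.4| = 10.4
  euclidean: sqrt(8.5^2 + 10.4^2) = sqrt(180.41) = 13.431679
  Round to 4 decimals: 13.4317
  -> distance = 13.4317
Step 2: clamp_value(value=13.4317, minimum=0, maximum=5)
  result = max(0, min(5, 13.4317)) = max(0, 5) = 5
  was_clamped = (5 != 13.4317) = true
  -> result = 5
5


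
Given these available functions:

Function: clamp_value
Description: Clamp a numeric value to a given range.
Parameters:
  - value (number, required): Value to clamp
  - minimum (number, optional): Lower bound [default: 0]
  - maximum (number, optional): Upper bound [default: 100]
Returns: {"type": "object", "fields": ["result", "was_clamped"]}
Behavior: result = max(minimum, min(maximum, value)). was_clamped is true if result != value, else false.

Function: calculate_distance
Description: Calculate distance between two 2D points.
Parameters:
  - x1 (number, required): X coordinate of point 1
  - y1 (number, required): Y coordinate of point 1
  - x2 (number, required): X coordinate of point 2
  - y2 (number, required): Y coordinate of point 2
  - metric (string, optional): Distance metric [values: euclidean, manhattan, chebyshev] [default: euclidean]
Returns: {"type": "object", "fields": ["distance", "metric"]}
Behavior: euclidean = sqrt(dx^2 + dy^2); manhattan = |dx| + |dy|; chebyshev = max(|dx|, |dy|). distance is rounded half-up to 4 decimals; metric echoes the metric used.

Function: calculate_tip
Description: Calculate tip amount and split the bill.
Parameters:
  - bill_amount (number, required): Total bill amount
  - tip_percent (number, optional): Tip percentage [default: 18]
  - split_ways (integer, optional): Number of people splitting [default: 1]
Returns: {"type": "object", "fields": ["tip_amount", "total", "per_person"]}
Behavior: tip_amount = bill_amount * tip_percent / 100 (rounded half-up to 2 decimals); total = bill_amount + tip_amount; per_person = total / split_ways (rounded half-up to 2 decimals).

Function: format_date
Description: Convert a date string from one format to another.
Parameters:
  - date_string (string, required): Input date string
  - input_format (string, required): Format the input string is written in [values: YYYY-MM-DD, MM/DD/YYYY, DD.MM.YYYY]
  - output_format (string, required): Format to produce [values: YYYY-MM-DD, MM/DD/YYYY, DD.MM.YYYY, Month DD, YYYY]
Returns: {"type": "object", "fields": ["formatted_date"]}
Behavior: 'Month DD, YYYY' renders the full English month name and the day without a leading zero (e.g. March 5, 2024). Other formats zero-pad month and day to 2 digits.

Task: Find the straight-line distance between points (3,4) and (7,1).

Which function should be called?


The task needs a function whose description is: Calculate distance between two 2D points.
calculate_distance


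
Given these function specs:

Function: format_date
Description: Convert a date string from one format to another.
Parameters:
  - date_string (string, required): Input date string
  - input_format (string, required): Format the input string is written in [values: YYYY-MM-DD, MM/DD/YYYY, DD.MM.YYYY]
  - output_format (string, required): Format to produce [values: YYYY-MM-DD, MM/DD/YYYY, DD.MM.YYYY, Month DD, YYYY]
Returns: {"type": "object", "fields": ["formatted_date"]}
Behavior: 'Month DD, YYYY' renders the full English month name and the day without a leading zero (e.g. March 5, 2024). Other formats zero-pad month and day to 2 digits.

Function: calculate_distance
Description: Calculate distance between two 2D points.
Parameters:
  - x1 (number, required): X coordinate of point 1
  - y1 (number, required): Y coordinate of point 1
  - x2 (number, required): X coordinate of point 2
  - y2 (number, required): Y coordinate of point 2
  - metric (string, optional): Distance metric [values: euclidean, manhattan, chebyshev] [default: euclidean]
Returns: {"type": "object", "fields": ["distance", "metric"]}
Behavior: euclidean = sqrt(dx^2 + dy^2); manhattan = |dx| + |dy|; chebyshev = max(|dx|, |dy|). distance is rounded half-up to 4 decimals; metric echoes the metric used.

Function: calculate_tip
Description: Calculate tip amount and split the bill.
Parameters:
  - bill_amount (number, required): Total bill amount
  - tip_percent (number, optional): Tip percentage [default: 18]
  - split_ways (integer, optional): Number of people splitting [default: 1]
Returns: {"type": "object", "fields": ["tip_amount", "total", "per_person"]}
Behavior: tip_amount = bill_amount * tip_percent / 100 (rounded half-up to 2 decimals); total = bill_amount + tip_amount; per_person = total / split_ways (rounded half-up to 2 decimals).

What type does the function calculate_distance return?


The calculate_distance spec declares Returns: {"type": "object", "fields": ["distance", "metric"]}
Type:
object


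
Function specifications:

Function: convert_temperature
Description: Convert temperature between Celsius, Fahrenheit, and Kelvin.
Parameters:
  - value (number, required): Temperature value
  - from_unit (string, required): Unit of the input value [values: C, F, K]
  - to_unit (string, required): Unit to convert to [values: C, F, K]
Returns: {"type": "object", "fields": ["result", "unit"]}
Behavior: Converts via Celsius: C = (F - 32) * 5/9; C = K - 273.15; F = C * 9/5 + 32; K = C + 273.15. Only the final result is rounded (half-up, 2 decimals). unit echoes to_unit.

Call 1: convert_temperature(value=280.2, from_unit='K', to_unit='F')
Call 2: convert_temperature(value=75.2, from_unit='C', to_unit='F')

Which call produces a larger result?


Call 1:
  To C: 280.2 - 273.15 = 7.05
  To F: 7.05 * 9/5 + 32 = 44.69
  Round to 2 decimals: 44.69
  -> 44.69 F
Call 2:
  Input already in C: 75.2
  To F: 75.2 * 9/5 + 32 = 167.36
  Round to 2 decimals: 167.36
  -> 167.36 F
Call 2 (167.36 F)


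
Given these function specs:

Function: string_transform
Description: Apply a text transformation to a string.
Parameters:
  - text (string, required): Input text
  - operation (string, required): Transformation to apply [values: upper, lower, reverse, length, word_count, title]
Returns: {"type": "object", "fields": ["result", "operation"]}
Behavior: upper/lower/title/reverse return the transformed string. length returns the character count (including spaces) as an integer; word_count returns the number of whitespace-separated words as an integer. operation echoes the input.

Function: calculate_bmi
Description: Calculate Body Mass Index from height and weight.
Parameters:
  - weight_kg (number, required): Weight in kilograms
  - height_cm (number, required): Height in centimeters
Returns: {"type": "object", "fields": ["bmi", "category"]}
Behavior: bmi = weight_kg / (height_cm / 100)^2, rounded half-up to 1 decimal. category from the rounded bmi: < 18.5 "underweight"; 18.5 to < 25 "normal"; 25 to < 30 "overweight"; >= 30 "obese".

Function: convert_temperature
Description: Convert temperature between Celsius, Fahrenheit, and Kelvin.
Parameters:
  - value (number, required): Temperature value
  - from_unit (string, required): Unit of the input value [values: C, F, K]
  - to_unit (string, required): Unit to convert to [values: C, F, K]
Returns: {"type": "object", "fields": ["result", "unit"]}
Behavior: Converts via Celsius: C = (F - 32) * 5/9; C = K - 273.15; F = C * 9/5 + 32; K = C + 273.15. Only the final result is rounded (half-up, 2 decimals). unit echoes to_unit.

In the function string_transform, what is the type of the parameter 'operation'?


The string_transform spec declares:
  - operation (string, required): Transformation to apply [values: upper, lower, reverse, length, word_count, title]
Type:
string


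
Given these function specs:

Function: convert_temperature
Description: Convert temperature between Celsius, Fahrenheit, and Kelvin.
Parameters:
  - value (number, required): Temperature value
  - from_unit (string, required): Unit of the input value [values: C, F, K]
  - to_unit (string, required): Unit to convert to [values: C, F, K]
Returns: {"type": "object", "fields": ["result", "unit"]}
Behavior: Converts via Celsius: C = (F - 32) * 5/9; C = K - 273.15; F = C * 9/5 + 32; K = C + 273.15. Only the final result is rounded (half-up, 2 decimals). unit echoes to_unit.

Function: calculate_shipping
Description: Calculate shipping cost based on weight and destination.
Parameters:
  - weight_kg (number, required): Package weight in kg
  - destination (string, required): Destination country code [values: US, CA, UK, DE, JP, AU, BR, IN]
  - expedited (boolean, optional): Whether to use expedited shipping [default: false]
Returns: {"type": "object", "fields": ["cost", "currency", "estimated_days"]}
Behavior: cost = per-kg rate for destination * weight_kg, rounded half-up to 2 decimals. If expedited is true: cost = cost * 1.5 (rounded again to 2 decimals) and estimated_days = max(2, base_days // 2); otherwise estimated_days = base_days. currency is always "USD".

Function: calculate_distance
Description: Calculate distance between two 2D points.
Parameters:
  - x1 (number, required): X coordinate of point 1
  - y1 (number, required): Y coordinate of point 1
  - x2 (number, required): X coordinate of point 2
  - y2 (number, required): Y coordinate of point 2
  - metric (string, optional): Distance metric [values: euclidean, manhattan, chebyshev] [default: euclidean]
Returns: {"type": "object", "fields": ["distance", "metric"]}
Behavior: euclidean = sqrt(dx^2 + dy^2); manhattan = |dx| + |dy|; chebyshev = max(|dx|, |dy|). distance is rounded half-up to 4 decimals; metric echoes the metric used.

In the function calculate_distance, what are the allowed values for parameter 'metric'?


The calculate_distance spec declares:
  - metric (string, optional): Distance metric [values: euclidean, manhattan, chebyshev] [default: euclidean]
Allowed values:
euclidean, manhattan, chebyshev


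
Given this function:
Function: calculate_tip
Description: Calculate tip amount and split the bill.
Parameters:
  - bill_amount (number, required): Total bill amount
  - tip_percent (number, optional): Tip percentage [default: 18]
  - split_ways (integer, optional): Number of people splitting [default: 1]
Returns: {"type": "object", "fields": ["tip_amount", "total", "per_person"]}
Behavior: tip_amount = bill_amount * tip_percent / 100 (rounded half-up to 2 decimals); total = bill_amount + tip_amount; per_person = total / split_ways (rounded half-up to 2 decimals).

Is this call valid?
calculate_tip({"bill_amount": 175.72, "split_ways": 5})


Checking all required parameters present and types match... All valid.
Valid


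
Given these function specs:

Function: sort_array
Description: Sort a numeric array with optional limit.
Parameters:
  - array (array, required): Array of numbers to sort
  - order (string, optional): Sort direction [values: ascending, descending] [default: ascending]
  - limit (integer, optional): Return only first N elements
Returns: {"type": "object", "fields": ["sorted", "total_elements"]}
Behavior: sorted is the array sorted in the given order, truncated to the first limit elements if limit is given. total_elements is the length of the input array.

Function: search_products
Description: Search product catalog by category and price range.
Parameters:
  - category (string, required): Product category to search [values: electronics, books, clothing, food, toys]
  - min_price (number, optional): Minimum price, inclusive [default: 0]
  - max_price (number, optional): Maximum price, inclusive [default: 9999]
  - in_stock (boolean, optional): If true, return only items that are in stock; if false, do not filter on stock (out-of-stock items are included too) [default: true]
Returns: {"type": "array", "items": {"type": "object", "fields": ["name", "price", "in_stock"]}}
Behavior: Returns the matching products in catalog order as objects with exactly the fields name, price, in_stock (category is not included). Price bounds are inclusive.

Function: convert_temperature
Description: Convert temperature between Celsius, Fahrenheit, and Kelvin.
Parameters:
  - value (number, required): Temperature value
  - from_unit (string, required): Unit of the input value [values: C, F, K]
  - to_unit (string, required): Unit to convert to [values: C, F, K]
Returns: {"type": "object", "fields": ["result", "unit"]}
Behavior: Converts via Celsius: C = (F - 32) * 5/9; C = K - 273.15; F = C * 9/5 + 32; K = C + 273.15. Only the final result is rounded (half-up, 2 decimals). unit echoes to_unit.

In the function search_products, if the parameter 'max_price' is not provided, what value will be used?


The search_products spec declares:
  - max_price (number, optional): Maximum price, inclusive [default: 9999]
Default:
9999


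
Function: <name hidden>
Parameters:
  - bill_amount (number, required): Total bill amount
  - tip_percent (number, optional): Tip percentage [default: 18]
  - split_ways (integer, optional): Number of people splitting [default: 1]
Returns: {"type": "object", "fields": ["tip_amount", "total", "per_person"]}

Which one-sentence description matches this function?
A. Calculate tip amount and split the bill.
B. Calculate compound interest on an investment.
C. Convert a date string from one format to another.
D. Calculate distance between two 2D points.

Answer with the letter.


Parameters bill_amount, tip_percent, split_ways and return ["tip_amount", "total", "per_person"] fit: Calculate tip amount and split the bill.
A


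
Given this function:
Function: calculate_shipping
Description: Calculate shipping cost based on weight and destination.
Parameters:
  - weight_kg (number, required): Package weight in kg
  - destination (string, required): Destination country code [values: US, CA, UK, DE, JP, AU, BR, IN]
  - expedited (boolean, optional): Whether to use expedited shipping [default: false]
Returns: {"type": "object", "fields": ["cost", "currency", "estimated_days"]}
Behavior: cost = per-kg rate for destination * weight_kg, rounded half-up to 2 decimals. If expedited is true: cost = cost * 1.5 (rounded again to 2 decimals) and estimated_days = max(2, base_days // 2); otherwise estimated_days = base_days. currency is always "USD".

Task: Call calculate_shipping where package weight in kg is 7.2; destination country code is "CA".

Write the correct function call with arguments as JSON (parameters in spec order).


Mapping each described value to its parameter name:
  'Package weight in kg' -> weight_kg = 7.2
  'Destination country code' -> destination = "CA"
calculate_shipping({"weight_kg": 7.2, "destination": "CA"})


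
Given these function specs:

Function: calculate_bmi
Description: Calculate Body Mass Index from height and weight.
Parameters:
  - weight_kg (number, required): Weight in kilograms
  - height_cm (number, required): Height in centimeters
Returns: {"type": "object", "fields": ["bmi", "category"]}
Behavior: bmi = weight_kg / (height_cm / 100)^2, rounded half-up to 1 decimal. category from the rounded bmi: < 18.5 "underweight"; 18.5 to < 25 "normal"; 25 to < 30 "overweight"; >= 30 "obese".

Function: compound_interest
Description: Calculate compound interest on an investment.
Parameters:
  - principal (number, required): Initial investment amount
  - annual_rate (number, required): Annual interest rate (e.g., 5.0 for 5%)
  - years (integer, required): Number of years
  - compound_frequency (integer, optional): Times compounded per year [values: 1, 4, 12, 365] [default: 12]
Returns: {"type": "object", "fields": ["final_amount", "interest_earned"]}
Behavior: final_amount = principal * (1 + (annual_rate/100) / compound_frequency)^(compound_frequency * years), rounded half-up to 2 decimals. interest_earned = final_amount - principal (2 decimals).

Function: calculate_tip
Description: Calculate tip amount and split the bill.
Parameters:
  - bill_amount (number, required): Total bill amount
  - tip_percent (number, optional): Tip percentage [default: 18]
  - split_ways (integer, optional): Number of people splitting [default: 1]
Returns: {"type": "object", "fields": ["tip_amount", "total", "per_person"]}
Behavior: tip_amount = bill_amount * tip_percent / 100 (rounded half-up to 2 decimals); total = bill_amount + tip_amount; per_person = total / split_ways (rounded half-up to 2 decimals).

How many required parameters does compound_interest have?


Parameters of compound_interest: principal (required), annual_rate (required), years (required), compound_frequency (optional)
Required count:
3
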